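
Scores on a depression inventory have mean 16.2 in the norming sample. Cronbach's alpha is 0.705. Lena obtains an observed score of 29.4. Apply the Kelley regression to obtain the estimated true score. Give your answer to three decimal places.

T̂ = ρX + (1 − ρ)μ
  = 0.705 × 29.4 + 0.295 × 16.2
  = 20.7270 + 4.7790
  = 25.5060
  ≈ 25.506

25.506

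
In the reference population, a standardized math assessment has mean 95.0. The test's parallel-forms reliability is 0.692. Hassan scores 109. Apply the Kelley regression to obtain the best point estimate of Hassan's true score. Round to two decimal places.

104.69

T̂ = ρX + (1 − ρ)μ
  = 0.692 × 109 + 0.308 × 95.0
  = 75.428 + 29.2600
  = 104.688
  ≈ 104.69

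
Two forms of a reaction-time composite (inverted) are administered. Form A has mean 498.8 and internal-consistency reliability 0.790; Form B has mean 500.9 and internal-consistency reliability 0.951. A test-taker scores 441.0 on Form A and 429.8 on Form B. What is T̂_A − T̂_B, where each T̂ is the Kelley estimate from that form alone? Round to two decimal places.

19.85

T̂_A = 0.790(441.0) + 0.210(498.8) = 453.1380
T̂_B = 0.951(429.8) + 0.049(500.9) = 433.2839
T̂_A − T̂_B = 19.8541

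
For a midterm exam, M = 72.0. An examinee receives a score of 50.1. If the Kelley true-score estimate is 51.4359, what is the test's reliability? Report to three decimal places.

T̂ = ρX + (1 − ρ)μ  ⇒  T̂ − μ = ρ(X − μ)
ρ = (T̂ − μ)/(X − μ) = (51.4359 − 72.0) / (50.1 − 72.0) = -20.5641 / -21.9 = 0.93900

0.939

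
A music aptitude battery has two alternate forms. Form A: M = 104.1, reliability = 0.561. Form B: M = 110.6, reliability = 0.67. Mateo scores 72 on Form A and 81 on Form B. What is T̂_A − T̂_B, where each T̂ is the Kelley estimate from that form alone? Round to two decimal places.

T̂_A = 0.561(72) + 0.439(104.1) = 86.0919
T̂_B = 0.67(81) + 0.33(110.6) = 90.7680
T̂_A − T̂_B = -4.6761

-4.68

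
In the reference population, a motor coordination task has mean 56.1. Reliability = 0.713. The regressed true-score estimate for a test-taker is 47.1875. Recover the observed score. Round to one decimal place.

T̂ = ρX + (1 − ρ)μ  ⇒  X = (T̂ − (1 − ρ)μ) / ρ
X = (47.1875 − 0.287 × 56.1) / 0.713 = (47.1875 − 16.1007) / 0.713 = 31.0868 / 0.713 = 43.600

43.6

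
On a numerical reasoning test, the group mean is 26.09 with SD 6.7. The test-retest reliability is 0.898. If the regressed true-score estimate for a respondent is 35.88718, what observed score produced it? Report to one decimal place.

37.0

T̂ = ρX + (1 − ρ)μ  ⇒  X = (T̂ − (1 − ρ)μ) / ρ
X = (35.88718 − 0.102 × 26.09) / 0.898 = (35.88718 − 2.66118) / 0.898 = 33.22600 / 0.898 = 37.000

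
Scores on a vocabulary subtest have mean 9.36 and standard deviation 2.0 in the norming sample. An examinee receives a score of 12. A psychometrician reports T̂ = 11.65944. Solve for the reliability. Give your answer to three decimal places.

T̂ = ρX + (1 − ρ)μ  ⇒  T̂ − μ = ρ(X − μ)
ρ = (T̂ − μ)/(X − μ) = (11.65944 − 9.36) / (12 − 9.36) = 2.29944 / 2.64 = 0.87100

0.871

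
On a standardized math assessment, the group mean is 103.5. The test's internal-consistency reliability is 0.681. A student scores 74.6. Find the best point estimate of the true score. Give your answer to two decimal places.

Kelley's formula gives T̂ = 0.681·74.6 + 0.319·103.5 = 50.8026 + 33.0165 = 83.819.

83.82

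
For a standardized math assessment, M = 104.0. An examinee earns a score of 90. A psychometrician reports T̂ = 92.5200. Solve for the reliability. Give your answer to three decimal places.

T̂ = ρX + (1 − ρ)μ  ⇒  T̂ − μ = ρ(X − μ)
ρ = (T̂ − μ)/(X − μ) = (92.5200 − 104.0) / (90 − 104.0) = -11.4800 / -14.0 = 0.82000

0.820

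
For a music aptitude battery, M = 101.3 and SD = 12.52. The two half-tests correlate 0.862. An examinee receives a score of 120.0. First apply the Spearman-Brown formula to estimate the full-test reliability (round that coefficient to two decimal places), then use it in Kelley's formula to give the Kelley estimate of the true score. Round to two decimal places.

Spearman-Brown: ρ = 2r/(1 + r) = 2(0.862)/(1 + 0.862) = 1.7240/1.862 = 0.9259 → 0.93
Regress the observed score toward the mean by the unreliability: T̂ = 0.93·120.0 + 0.07·101.3 = 111.600 + 7.091 = 118.691.

118.69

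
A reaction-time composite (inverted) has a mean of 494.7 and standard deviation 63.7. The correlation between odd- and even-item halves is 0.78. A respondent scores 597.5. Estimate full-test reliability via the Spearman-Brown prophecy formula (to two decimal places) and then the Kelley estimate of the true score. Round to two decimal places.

585.16

Spearman-Brown: ρ = 2r/(1 + r) = 2(0.78)/(1 + 0.78) = 1.560/1.78 = 0.8764 → 0.88
T̂ = ρX + (1 − ρ)μ
  = 0.88 × 597.5 + 0.12 × 494.7
  = 525.800 + 59.364
  = 585.164
  ≈ 585.16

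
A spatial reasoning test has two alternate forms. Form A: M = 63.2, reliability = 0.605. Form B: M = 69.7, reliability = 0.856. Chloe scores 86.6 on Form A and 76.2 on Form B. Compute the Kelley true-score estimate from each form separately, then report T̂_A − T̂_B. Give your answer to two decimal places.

T̂_A = 0.605(86.6) + 0.395(63.2) = 77.3570
T̂_B = 0.856(76.2) + 0.144(69.7) = 75.2640
T̂_A − T̂_B = 2.0930

2.09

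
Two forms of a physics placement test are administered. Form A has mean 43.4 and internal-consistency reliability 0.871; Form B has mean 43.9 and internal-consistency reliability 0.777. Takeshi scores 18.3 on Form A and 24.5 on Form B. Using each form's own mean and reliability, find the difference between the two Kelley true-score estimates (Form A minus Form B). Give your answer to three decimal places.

T̂_A = 0.871(18.3) + 0.129(43.4) = 21.53790
T̂_B = 0.777(24.5) + 0.223(43.9) = 28.82620
T̂_A − T̂_B = -7.28830

-7.288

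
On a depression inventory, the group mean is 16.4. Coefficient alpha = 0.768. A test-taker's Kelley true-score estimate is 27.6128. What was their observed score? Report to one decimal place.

T̂ = ρX + (1 − ρ)μ  ⇒  X = (T̂ − (1 − ρ)μ) / ρ
X = (27.6128 − 0.232 × 16.4) / 0.768 = (27.6128 − 3.8048) / 0.768 = 23.8080 / 0.768 = 31.000

31.0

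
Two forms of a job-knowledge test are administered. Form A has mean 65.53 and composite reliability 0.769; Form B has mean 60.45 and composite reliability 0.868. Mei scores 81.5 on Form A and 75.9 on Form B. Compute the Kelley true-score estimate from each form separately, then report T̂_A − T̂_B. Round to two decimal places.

3.95

T̂_A = 0.769(81.5) + 0.231(65.53) = 77.8109
T̂_B = 0.868(75.9) + 0.132(60.45) = 73.8606
T̂_A − T̂_B = 3.9503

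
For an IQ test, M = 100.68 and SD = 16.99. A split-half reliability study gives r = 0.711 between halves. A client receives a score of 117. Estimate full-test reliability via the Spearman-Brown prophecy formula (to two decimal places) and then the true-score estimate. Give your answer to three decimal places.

114.226

Spearman-Brown: ρ = 2r/(1 + r) = 2(0.711)/(1 + 0.711) = 1.4220/1.711 = 0.8311 → 0.83
T̂ = ρX + (1 − ρ)μ
  = 0.83 × 117 + 0.17 × 100.68
  = 97.11 + 17.1156
  = 114.2256
  ≈ 114.226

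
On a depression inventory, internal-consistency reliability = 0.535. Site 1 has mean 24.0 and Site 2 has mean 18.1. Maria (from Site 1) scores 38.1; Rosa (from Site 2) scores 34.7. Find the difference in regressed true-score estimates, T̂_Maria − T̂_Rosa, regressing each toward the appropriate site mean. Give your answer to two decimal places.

T̂_Maria = 0.535(38.1) + 0.465(24.0) = 31.5435
T̂_Rosa = 0.535(34.7) + 0.465(18.1) = 26.9810
Difference = 31.5435 − 26.9810 = 4.5625

4.56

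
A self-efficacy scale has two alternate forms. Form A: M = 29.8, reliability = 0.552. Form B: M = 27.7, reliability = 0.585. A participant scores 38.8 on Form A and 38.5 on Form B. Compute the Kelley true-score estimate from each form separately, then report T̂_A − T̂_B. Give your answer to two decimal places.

T̂_A = 0.552(38.8) + 0.448(29.8) = 34.7680
T̂_B = 0.585(38.5) + 0.415(27.7) = 34.0180
T̂_A − T̂_B = 0.7500

0.75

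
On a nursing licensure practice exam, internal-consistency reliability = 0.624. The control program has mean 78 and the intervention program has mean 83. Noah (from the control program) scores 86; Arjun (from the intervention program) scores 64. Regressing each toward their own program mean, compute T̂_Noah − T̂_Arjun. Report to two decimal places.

11.85

T̂_Noah = 0.624(86) + 0.376(78) = 82.9920
T̂_Arjun = 0.624(64) + 0.376(83) = 71.1440
Difference = 82.9920 − 71.1440 = 11.8480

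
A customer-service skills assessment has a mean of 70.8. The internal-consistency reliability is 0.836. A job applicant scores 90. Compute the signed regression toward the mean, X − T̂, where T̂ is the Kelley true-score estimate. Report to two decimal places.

T̂ = 0.836(90) + 0.164(70.8) = 75.240 + 11.6112 = 86.8512 → 86.851
X − T̂ = 90 − 86.851 = 3.149 → 3.15

3.15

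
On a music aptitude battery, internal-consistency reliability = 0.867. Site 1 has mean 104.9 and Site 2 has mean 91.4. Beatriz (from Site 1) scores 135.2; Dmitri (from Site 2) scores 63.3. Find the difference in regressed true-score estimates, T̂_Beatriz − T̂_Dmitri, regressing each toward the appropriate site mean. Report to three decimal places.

64.133

T̂_Beatriz = 0.867(135.2) + 0.133(104.9) = 131.17010
T̂_Dmitri = 0.867(63.3) + 0.133(91.4) = 67.03730
Difference = 131.17010 − 67.03730 = 64.13280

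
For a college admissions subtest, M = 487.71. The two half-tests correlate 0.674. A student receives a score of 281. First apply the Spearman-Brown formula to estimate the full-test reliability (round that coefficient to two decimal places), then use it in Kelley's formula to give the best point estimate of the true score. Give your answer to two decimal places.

Spearman-Brown: ρ = 2r/(1 + r) = 2(0.674)/(1 + 0.674) = 1.3480/1.674 = 0.8053 → 0.81
T̂ = 0.81(281) + 0.19(487.71) = 227.61 + 92.6649 = 320.275 → 320.27

320.27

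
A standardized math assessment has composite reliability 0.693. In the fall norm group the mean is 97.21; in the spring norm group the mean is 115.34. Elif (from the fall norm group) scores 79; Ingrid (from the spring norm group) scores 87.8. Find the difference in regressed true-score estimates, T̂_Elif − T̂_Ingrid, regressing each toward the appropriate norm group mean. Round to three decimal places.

-11.664

T̂_Elif = 0.693(79) + 0.307(97.21) = 84.59047
T̂_Ingrid = 0.693(87.8) + 0.307(115.34) = 96.25478
Difference = 84.59047 − 96.25478 = -11.66431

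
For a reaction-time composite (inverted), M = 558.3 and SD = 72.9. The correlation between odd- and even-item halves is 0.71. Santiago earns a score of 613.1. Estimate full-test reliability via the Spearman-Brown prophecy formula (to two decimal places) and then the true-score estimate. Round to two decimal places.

603.78

Spearman-Brown: ρ = 2r/(1 + r) = 2(0.71)/(1 + 0.71) = 1.420/1.71 = 0.8304 → 0.83
Weight the observed score by reliability and the mean by (1 − reliability): T̂ = 0.83·613.1 + 0.17·558.3 = 508.873 + 94.911 = 603.784.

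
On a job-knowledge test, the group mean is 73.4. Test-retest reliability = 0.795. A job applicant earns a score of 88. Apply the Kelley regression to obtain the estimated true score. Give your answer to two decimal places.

85.01

T̂ = 0.795(88) + 0.205(73.4) = 69.960 + 15.0470 = 85.007 → 85.01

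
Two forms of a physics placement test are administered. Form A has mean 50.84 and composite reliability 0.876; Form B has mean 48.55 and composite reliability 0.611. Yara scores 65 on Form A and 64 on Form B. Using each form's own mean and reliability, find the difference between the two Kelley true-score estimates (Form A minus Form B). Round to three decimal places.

T̂_A = 0.876(65) + 0.124(50.84) = 63.24416
T̂_B = 0.611(64) + 0.389(48.55) = 57.98995
T̂_A − T̂_B = 5.25421

5.254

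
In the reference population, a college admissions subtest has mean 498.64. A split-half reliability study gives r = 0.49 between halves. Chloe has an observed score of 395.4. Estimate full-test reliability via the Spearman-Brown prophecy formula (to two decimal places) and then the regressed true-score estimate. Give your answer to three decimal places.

Spearman-Brown: ρ = 2r/(1 + r) = 2(0.49)/(1 + 0.49) = 0.980/1.49 = 0.6577 → 0.66
T̂ = ρX + (1 − ρ)μ
  = 0.66 × 395.4 + 0.34 × 498.64
  = 260.964 + 169.5376
  = 430.5016
  ≈ 430.502

430.502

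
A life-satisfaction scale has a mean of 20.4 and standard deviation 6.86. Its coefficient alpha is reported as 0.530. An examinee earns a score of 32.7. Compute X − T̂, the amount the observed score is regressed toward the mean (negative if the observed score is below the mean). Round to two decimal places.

5.78

Kelley's formula gives T̂ = 0.530·32.7 + 0.470·20.4 = 17.3310 + 9.5880 = 26.9190.
X − T̂ = 32.7 − 26.919 = 5.781 → 5.78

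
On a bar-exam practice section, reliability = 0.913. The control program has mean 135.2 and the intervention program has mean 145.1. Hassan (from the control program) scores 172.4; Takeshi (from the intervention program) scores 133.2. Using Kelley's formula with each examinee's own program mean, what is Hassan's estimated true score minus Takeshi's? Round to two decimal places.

34.93

T̂_Hassan = 0.913(172.4) + 0.087(135.2) = 169.1636
T̂_Takeshi = 0.913(133.2) + 0.087(145.1) = 134.2353
Difference = 169.1636 − 134.2353 = 34.9283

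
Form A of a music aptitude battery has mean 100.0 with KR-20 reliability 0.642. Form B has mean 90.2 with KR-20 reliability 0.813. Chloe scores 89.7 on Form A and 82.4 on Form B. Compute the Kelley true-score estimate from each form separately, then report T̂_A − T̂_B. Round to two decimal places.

9.53

T̂_A = 0.642(89.7) + 0.358(100.0) = 93.3874
T̂_B = 0.813(82.4) + 0.187(90.2) = 83.8586
T̂_A − T̂_B = 9.5288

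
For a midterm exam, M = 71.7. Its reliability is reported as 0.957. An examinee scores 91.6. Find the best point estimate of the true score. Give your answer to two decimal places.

90.74

T̂ = ρX + (1 − ρ)μ
  = 0.957 × 91.6 + 0.043 × 71.7
  = 87.6612 + 3.0831
  = 90.744
  ≈ 90.74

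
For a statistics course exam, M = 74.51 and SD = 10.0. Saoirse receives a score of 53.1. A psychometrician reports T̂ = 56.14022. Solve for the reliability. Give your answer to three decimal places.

0.858

T̂ = ρX + (1 − ρ)μ  ⇒  T̂ − μ = ρ(X − μ)
ρ = (T̂ − μ)/(X − μ) = (56.14022 − 74.51) / (53.1 − 74.51) = -18.36978 / -21.41 = 0.85800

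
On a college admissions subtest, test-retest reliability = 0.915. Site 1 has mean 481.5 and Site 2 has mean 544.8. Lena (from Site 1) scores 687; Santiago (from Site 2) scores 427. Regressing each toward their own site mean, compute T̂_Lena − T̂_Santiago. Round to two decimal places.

232.52

T̂_Lena = 0.915(687) + 0.085(481.5) = 669.5325
T̂_Santiago = 0.915(427) + 0.085(544.8) = 437.0130
Difference = 669.5325 − 437.0130 = 232.5195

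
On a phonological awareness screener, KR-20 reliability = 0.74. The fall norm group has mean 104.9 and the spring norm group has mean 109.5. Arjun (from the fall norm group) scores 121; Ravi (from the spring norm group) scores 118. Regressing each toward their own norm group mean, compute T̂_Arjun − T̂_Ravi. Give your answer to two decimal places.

T̂_Arjun = 0.74(121) + 0.26(104.9) = 116.8140
T̂_Ravi = 0.74(118) + 0.26(109.5) = 115.7900
Difference = 116.8140 − 115.7900 = 1.0240

1.02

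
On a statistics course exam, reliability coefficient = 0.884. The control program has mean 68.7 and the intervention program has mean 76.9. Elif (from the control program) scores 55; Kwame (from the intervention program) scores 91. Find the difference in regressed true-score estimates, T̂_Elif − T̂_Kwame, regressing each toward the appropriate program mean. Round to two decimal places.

T̂_Elif = 0.884(55) + 0.116(68.7) = 56.5892
T̂_Kwame = 0.884(91) + 0.116(76.9) = 89.3644
Difference = 56.5892 − 89.3644 = -32.7752

-32.78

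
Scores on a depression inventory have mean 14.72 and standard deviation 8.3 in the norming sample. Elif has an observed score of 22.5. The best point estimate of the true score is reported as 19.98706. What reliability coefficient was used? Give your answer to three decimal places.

T̂ = ρX + (1 − ρ)μ  ⇒  T̂ − μ = ρ(X − μ)
ρ = (T̂ − μ)/(X − μ) = (19.98706 − 14.72) / (22.5 − 14.72) = 5.26706 / 7.78 = 0.67700

0.677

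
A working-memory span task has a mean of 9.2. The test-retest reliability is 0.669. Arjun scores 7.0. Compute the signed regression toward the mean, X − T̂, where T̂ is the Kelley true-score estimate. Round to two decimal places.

-0.73

T̂ = ρX + (1 − ρ)μ
  = 0.669 × 7.0 + 0.331 × 9.2
  = 4.6830 + 3.0452
  = 7.7282
  ≈ 7.728
X − T̂ = 7.0 − 7.728 = -0.728 → -0.73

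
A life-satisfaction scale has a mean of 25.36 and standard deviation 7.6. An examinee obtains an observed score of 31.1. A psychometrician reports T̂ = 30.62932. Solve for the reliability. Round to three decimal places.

0.918

T̂ = ρX + (1 − ρ)μ  ⇒  T̂ − μ = ρ(X − μ)
ρ = (T̂ − μ)/(X − μ) = (30.62932 − 25.36) / (31.1 − 25.36) = 5.26932 / 5.74 = 0.91800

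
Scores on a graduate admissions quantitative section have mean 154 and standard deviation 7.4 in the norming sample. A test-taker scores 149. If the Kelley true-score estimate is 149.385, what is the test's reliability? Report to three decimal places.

0.923

T̂ = ρX + (1 − ρ)μ  ⇒  T̂ − μ = ρ(X − μ)
ρ = (T̂ − μ)/(X − μ) = (149.385 − 154) / (149 − 154) = -4.615 / -5.0 = 0.92300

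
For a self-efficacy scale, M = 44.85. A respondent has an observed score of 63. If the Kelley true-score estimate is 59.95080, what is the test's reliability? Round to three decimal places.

0.832

T̂ = ρX + (1 − ρ)μ  ⇒  T̂ − μ = ρ(X − μ)
ρ = (T̂ − μ)/(X − μ) = (59.95080 − 44.85) / (63 − 44.85) = 15.10080 / 18.15 = 0.83200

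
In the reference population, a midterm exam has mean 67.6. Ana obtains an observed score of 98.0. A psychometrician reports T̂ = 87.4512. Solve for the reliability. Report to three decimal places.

T̂ = ρX + (1 − ρ)μ  ⇒  T̂ − μ = ρ(X − μ)
ρ = (T̂ − μ)/(X − μ) = (87.4512 − 67.6) / (98.0 − 67.6) = 19.8512 / 30.4 = 0.65300

0.653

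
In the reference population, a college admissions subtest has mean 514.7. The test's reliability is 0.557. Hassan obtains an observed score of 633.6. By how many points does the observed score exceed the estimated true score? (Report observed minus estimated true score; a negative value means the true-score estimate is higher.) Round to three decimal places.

52.673

T̂ = 0.557(633.6) + 0.443(514.7) = 352.9152 + 228.0121 = 580.92730 → 580.9273
X − T̂ = 633.6 − 580.9273 = 52.6727 → 52.673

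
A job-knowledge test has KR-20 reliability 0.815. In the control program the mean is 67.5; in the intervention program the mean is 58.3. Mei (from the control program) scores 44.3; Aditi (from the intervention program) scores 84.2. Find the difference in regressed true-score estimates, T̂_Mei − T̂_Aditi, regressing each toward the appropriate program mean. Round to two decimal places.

T̂_Mei = 0.815(44.3) + 0.185(67.5) = 48.5920
T̂_Aditi = 0.815(84.2) + 0.185(58.3) = 79.4085
Difference = 48.5920 − 79.4085 = -30.8165

-30.82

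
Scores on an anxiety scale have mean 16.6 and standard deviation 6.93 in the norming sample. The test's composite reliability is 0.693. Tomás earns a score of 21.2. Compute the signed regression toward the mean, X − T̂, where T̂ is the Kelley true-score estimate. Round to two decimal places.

1.41

T̂ = ρX + (1 − ρ)μ
  = 0.693 × 21.2 + 0.307 × 16.6
  = 14.6916 + 5.0962
  = 19.7878
  ≈ 19.788
X − T̂ = 21.2 − 19.788 = 1.412 → 1.41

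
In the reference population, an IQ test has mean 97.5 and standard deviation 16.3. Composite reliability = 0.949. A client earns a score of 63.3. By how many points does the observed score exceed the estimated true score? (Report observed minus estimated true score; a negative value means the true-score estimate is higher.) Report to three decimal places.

-1.744

T̂ = ρX + (1 − ρ)μ
  = 0.949 × 63.3 + 0.051 × 97.5
  = 60.0717 + 4.9725
  = 65.04420
  ≈ 65.0442
X − T̂ = 63.3 − 65.0442 = -1.7442 → -1.744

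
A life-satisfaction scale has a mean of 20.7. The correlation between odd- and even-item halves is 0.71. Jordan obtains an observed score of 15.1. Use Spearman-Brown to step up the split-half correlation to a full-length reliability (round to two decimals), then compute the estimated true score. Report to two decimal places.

Spearman-Brown: ρ = 2r/(1 + r) = 2(0.71)/(1 + 0.71) = 1.420/1.71 = 0.8304 → 0.83
T̂ = ρX + (1 − ρ)μ
  = 0.83 × 15.1 + 0.17 × 20.7
  = 12.533 + 3.519
  = 16.052
  ≈ 16.05

16.05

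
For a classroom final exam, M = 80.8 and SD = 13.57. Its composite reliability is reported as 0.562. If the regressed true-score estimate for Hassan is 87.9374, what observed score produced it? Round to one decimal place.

T̂ = ρX + (1 − ρ)μ  ⇒  X = (T̂ − (1 − ρ)μ) / ρ
X = (87.9374 − 0.438 × 80.8) / 0.562 = (87.9374 − 35.3904) / 0.562 = 52.5470 / 0.562 = 93.500

93.5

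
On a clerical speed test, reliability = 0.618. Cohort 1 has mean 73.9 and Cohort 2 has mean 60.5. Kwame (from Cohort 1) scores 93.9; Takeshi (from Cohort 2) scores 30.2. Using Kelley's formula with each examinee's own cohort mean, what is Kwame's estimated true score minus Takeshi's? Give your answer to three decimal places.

T̂_Kwame = 0.618(93.9) + 0.382(73.9) = 86.26000
T̂_Takeshi = 0.618(30.2) + 0.382(60.5) = 41.77460
Difference = 86.26000 − 41.77460 = 44.48540

44.485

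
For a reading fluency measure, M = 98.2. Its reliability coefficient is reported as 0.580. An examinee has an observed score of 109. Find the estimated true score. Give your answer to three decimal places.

Regress the observed score toward the mean by the unreliability: T̂ = 0.580·109 + 0.420·98.2 = 63.220 + 41.2440 = 104.4640.

104.464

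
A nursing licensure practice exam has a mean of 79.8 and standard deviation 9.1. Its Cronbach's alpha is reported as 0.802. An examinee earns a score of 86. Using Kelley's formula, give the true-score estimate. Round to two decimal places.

T̂ = 0.802(86) + 0.198(79.8) = 68.972 + 15.8004 = 84.772 → 84.77

84.77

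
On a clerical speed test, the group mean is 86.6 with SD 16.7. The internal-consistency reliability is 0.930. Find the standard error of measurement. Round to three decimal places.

4.418

SEM = SD · √(1 − ρ) = 16.7 × √0.070 = 16.7 × 0.2646 = 4.4184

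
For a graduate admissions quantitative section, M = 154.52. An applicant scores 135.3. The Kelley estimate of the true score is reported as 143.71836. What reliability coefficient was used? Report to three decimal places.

T̂ = ρX + (1 − ρ)μ  ⇒  T̂ − μ = ρ(X − μ)
ρ = (T̂ − μ)/(X − μ) = (143.71836 − 154.52) / (135.3 − 154.52) = -10.80164 / -19.22 = 0.56200

0.562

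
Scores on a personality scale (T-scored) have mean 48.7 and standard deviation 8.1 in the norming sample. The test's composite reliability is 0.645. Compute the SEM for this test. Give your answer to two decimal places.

4.83

SEM = SD · √(1 − ρ) = 8.1 × √0.355 = 8.1 × 0.5958 = 4.826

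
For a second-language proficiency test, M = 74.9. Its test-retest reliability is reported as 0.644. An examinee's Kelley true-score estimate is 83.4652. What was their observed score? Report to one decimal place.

88.2

T̂ = ρX + (1 − ρ)μ  ⇒  X = (T̂ − (1 − ρ)μ) / ρ
X = (83.4652 − 0.356 × 74.9) / 0.644 = (83.4652 − 26.6644) / 0.644 = 56.8008 / 0.644 = 88.200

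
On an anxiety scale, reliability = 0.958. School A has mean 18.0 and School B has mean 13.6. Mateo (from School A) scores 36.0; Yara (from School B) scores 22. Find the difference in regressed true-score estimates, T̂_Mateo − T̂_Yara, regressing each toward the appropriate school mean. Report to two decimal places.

T̂_Mateo = 0.958(36.0) + 0.042(18.0) = 35.2440
T̂_Yara = 0.958(22) + 0.042(13.6) = 21.6472
Difference = 35.2440 − 21.6472 = 13.5968

13.60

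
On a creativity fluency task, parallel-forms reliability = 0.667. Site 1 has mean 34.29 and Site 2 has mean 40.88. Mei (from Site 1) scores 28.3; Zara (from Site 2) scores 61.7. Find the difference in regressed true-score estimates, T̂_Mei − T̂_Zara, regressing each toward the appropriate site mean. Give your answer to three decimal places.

T̂_Mei = 0.667(28.3) + 0.333(34.29) = 30.29467
T̂_Zara = 0.667(61.7) + 0.333(40.88) = 54.76694
Difference = 30.29467 − 54.76694 = -24.47227

-24.472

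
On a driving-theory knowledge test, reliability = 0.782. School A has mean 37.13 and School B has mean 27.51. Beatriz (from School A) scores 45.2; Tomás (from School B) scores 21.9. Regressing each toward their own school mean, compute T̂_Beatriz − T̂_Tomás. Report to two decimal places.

T̂_Beatriz = 0.782(45.2) + 0.218(37.13) = 43.4407
T̂_Tomás = 0.782(21.9) + 0.218(27.51) = 23.1230
Difference = 43.4407 − 23.1230 = 20.3178

20.32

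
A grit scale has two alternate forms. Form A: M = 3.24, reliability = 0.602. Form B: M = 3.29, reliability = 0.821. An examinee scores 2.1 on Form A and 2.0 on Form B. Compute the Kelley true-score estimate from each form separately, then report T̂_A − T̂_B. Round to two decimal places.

0.32

T̂_A = 0.602(2.1) + 0.398(3.24) = 2.5537
T̂_B = 0.821(2.0) + 0.179(3.29) = 2.2309
T̂_A − T̂_B = 0.3228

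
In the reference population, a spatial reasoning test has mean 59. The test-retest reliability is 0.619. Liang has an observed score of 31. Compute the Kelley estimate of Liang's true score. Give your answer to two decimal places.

T̂ = ρX + (1 − ρ)μ
  = 0.619 × 31 + 0.381 × 59
  = 19.189 + 22.479
  = 41.668
  ≈ 41.67

41.67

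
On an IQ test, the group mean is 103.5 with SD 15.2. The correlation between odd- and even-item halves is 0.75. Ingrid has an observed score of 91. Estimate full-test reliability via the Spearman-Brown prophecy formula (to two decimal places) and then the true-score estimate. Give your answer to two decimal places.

Spearman-Brown: ρ = 2r/(1 + r) = 2(0.75)/(1 + 0.75) = 1.500/1.75 = 0.8571 → 0.86
Regress the observed score toward the mean by the unreliability: T̂ = 0.86·91 + 0.14·103.5 = 78.26 + 14.490 = 92.750.

92.75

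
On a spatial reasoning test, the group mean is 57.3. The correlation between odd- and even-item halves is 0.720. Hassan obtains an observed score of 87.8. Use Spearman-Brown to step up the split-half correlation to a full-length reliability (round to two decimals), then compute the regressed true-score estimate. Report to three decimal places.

82.920

Spearman-Brown: ρ = 2r/(1 + r) = 2(0.720)/(1 + 0.720) = 1.4400/1.720 = 0.8372 → 0.84
T̂ = 0.84(87.8) + 0.16(57.3) = 73.752 + 9.168 = 82.9200 → 82.920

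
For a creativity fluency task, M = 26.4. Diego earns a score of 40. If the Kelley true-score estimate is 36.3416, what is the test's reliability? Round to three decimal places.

0.731

T̂ = ρX + (1 − ρ)μ  ⇒  T̂ − μ = ρ(X − μ)
ρ = (T̂ − μ)/(X − μ) = (36.3416 − 26.4) / (40 − 26.4) = 9.9416 / 13.6 = 0.73100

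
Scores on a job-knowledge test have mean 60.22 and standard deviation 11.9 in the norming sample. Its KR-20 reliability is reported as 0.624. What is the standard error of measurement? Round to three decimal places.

7.297

SEM = SD · √(1 − ρ) = 11.9 × √0.376 = 11.9 × 0.6132 = 7.2969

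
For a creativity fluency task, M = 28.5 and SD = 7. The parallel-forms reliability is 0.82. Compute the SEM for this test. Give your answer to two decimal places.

SEM = SD · √(1 − ρ) = 7 × √0.18 = 7 × 0.4243 = 2.970

2.97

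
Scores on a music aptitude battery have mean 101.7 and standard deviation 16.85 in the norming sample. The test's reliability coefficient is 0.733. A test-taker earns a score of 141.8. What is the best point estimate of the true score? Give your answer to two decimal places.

T̂ = 0.733(141.8) + 0.267(101.7) = 103.9394 + 27.1539 = 131.093 → 131.09

131.09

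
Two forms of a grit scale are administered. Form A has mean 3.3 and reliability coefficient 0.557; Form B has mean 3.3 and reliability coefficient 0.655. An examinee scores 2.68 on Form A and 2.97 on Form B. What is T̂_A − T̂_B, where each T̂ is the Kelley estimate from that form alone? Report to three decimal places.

T̂_A = 0.557(2.68) + 0.443(3.3) = 2.95466
T̂_B = 0.655(2.97) + 0.345(3.3) = 3.08385
T̂_A − T̂_B = -0.12919

-0.129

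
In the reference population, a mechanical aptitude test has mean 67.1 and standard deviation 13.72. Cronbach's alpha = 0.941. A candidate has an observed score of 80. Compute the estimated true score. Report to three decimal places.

79.239

T̂ = ρX + (1 − ρ)μ
  = 0.941 × 80 + 0.059 × 67.1
  = 75.280 + 3.9589
  = 79.2389
  ≈ 79.239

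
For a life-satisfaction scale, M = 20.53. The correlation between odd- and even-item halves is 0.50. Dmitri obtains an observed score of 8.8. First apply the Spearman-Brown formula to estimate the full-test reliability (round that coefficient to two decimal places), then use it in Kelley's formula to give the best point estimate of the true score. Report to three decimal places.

12.671

Spearman-Brown: ρ = 2r/(1 + r) = 2(0.50)/(1 + 0.50) = 1.000/1.50 = 0.6667 → 0.67
Regress the observed score toward the mean by the unreliability: T̂ = 0.67·8.8 + 0.33·20.53 = 5.896 + 6.7749 = 12.6709.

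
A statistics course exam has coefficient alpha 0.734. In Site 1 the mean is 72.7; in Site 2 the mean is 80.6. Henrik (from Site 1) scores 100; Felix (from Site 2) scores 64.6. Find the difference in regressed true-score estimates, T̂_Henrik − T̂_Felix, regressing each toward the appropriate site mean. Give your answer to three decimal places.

T̂_Henrik = 0.734(100) + 0.266(72.7) = 92.73820
T̂_Felix = 0.734(64.6) + 0.266(80.6) = 68.85600
Difference = 92.73820 − 68.85600 = 23.88220

23.882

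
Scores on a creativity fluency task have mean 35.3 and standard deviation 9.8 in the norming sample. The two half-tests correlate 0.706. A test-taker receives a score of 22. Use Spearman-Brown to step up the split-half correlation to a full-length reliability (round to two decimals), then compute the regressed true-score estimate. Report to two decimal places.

24.26

Spearman-Brown: ρ = 2r/(1 + r) = 2(0.706)/(1 + 0.706) = 1.4120/1.706 = 0.8277 → 0.83
Regress the observed score toward the mean by the unreliability: T̂ = 0.83·22 + 0.17·35.3 = 18.26 + 6.001 = 24.261.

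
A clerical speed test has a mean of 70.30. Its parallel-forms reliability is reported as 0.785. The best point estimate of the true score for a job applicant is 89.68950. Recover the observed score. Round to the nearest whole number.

95

T̂ = ρX + (1 − ρ)μ  ⇒  X = (T̂ − (1 − ρ)μ) / ρ
X = (89.68950 − 0.215 × 70.30) / 0.785 = (89.68950 − 15.11450) / 0.785 = 74.57500 / 0.785 = 95.00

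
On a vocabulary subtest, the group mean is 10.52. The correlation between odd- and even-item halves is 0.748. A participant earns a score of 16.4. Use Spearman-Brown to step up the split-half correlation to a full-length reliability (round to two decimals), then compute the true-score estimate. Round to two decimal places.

Spearman-Brown: ρ = 2r/(1 + r) = 2(0.748)/(1 + 0.748) = 1.4960/1.748 = 0.8558 → 0.86
Kelley's formula gives T̂ = 0.86·16.4 + 0.14·10.52 = 14.104 + 1.4728 = 15.577.

15.58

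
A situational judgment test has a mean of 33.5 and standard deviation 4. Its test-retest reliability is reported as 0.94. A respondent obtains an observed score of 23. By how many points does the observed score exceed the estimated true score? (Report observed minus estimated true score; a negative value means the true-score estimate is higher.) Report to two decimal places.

T̂ = ρX + (1 − ρ)μ
  = 0.94 × 23 + 0.06 × 33.5
  = 21.62 + 2.010
  = 23.6300
  ≈ 23.630
X − T̂ = 23 − 23.630 = -0.630 → -0.63

-0.63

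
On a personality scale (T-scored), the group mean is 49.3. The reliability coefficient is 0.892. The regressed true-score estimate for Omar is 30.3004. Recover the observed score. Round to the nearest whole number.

T̂ = ρX + (1 − ρ)μ  ⇒  X = (T̂ − (1 − ρ)μ) / ρ
X = (30.3004 − 0.108 × 49.3) / 0.892 = (30.3004 − 5.3244) / 0.892 = 24.9760 / 0.892 = 28.00

28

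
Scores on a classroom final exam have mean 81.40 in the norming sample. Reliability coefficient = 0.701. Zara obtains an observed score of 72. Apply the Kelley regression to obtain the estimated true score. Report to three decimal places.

Regress the observed score toward the mean by the unreliability: T̂ = 0.701·72 + 0.299·81.40 = 50.472 + 24.33860 = 74.8106.

74.811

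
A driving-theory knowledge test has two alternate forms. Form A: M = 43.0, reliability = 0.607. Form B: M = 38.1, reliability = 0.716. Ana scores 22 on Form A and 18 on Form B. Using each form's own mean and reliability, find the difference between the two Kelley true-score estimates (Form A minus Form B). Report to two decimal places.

T̂_A = 0.607(22) + 0.393(43.0) = 30.2530
T̂_B = 0.716(18) + 0.284(38.1) = 23.7084
T̂_A − T̂_B = 6.5446

6.54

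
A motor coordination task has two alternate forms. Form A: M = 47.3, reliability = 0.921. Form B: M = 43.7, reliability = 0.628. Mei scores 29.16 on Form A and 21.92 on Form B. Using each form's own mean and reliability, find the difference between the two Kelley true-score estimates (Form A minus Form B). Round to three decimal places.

0.571

T̂_A = 0.921(29.16) + 0.079(47.3) = 30.59306
T̂_B = 0.628(21.92) + 0.372(43.7) = 30.02216
T̂_A − T̂_B = 0.57090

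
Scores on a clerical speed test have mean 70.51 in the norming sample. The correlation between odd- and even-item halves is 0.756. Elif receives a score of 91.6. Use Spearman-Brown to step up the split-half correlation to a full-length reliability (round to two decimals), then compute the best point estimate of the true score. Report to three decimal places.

Spearman-Brown: ρ = 2r/(1 + r) = 2(0.756)/(1 + 0.756) = 1.5120/1.756 = 0.8610 → 0.86
T̂ = ρX + (1 − ρ)μ
  = 0.86 × 91.6 + 0.14 × 70.51
  = 78.776 + 9.8714
  = 88.6474
  ≈ 88.647

88.647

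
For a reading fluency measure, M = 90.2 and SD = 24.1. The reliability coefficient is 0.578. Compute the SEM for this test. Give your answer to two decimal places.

15.66

SEM = SD · √(1 − ρ) = 24.1 × √0.422 = 24.1 × 0.6496 = 15.656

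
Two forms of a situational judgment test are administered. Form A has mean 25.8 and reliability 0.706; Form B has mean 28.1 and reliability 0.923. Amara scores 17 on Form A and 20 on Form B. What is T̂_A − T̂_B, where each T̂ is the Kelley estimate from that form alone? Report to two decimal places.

-1.04

T̂_A = 0.706(17) + 0.294(25.8) = 19.5872
T̂_B = 0.923(20) + 0.077(28.1) = 20.6237
T̂_A − T̂_B = -1.0365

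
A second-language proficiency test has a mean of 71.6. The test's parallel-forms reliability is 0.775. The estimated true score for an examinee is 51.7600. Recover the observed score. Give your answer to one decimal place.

T̂ = ρX + (1 − ρ)μ  ⇒  X = (T̂ − (1 − ρ)μ) / ρ
X = (51.7600 − 0.225 × 71.6) / 0.775 = (51.7600 − 16.1100) / 0.775 = 35.6500 / 0.775 = 46.000

46.0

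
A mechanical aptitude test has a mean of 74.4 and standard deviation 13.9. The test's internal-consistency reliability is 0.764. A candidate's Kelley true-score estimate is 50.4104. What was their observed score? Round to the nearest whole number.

T̂ = ρX + (1 − ρ)μ  ⇒  X = (T̂ − (1 − ρ)μ) / ρ
X = (50.4104 − 0.236 × 74.4) / 0.764 = (50.4104 − 17.5584) / 0.764 = 32.8520 / 0.764 = 43.00

43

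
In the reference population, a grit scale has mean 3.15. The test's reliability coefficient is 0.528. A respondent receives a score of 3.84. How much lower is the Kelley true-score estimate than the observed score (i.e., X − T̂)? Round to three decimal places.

0.326

Kelley's formula gives T̂ = 0.528·3.84 + 0.472·3.15 = 2.02752 + 1.48680 = 3.51432.
X − T̂ = 3.84 − 3.5143 = 0.3257 → 0.326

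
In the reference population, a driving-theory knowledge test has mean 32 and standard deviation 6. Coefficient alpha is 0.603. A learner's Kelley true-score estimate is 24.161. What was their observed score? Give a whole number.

19

T̂ = ρX + (1 − ρ)μ  ⇒  X = (T̂ − (1 − ρ)μ) / ρ
X = (24.161 − 0.397 × 32) / 0.603 = (24.161 − 12.704) / 0.603 = 11.457 / 0.603 = 19.00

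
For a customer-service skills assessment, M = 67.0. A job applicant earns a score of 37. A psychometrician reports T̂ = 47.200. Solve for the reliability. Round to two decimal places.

T̂ = ρX + (1 − ρ)μ  ⇒  T̂ − μ = ρ(X − μ)
ρ = (T̂ − μ)/(X − μ) = (47.200 − 67.0) / (37 − 67.0) = -19.800 / -30.0 = 0.6600

0.66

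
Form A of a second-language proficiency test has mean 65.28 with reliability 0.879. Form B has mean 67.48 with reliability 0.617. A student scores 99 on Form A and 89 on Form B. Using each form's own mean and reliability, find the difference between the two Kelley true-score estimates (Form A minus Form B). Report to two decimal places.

T̂_A = 0.879(99) + 0.121(65.28) = 94.9199
T̂_B = 0.617(89) + 0.383(67.48) = 80.7578
T̂_A − T̂_B = 14.1620

14.16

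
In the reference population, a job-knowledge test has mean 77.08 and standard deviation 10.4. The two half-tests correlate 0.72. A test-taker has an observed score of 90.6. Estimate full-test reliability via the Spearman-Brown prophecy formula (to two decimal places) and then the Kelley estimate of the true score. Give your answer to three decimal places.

88.437

Spearman-Brown: ρ = 2r/(1 + r) = 2(0.72)/(1 + 0.72) = 1.440/1.72 = 0.8372 → 0.84
T̂ = 0.84(90.6) + 0.16(77.08) = 76.104 + 12.3328 = 88.4368 → 88.437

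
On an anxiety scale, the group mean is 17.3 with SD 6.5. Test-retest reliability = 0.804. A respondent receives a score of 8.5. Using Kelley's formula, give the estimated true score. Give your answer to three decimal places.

10.225

T̂ = 0.804(8.5) + 0.196(17.3) = 6.8340 + 3.3908 = 10.2248 → 10.225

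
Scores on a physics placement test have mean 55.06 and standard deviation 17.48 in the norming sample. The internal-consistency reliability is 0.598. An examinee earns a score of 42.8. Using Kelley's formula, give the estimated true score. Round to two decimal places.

T̂ = 0.598(42.8) + 0.402(55.06) = 25.5944 + 22.13412 = 47.729 → 47.73

47.73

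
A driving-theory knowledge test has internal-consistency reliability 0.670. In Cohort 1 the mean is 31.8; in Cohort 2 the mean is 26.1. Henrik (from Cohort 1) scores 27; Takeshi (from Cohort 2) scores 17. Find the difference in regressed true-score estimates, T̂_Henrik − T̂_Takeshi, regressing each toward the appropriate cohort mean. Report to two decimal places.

8.58

T̂_Henrik = 0.670(27) + 0.330(31.8) = 28.5840
T̂_Takeshi = 0.670(17) + 0.330(26.1) = 20.0030
Difference = 28.5840 − 20.0030 = 8.5810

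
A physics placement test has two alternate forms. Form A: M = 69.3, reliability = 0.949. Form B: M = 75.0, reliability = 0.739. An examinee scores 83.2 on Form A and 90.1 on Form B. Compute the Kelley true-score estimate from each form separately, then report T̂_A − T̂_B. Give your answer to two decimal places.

T̂_A = 0.949(83.2) + 0.051(69.3) = 82.4911
T̂_B = 0.739(90.1) + 0.261(75.0) = 86.1589
T̂_A − T̂_B = -3.6678

-3.67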